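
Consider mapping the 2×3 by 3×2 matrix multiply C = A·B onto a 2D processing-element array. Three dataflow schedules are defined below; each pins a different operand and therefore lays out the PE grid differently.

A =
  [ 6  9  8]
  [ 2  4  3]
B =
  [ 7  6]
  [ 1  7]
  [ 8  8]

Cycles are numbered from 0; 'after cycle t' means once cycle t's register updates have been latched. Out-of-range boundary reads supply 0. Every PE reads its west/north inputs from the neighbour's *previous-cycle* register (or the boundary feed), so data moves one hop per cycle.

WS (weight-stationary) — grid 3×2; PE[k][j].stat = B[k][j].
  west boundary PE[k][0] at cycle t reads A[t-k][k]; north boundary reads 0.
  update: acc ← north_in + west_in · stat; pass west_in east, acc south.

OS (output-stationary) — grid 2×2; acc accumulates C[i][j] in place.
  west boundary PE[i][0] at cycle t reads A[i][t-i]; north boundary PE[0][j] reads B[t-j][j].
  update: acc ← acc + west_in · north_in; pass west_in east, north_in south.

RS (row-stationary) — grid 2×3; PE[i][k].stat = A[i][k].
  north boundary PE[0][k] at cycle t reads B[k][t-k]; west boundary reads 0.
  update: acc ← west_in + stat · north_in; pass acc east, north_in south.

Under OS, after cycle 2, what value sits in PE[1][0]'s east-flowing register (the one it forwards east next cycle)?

OS 2×2: PE[1][0] cycle-by-cycle (with neighbour feeds):
  0: (0,0).acc=42  regs=<6,7>
  0: (1,0).acc=0  regs=<0,0>
  1: (0,0).acc=51  regs=<9,1>
  1: (1,0).acc=14  regs=<2,7>
  2: (0,0).acc=115  regs=<8,8>
  2: (1,0).acc=18  regs=<4,1>

register = 4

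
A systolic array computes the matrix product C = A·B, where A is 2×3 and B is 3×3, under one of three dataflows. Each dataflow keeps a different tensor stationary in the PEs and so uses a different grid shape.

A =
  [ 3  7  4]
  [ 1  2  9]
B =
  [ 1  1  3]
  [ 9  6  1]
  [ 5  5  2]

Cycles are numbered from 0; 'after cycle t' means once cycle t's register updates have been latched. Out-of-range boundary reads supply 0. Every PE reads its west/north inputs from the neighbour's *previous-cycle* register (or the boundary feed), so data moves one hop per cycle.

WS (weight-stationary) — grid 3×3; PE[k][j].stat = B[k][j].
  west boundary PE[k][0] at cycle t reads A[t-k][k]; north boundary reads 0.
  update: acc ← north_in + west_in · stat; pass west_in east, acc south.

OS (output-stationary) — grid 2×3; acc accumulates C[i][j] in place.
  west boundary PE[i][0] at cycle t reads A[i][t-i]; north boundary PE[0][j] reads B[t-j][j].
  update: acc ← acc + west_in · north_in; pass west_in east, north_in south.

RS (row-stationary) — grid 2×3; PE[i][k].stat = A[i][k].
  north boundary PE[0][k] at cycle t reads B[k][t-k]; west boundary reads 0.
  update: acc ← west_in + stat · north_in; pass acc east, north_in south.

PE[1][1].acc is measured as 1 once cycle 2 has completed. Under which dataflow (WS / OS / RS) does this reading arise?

dataflow = OS

Under WS (3×3), PE[1][1]:
  after 0 — PE[1][1] acc=0, pass-E 0, pass-S 0
  after 1 — PE[1][1] acc=0, pass-E 0, pass-S 0
  after 2 — PE[1][1] acc=45, pass-E 7, pass-S 45
Under OS (2×3), PE[1][1]:
  after 0 — PE[1][1] acc=0, pass-E 0, pass-S 0
  after 1 — PE[1][1] acc=0, pass-E 0, pass-S 0
  after 2 — PE[1][1] acc=1, pass-E 1, pass-S 1
Under RS (2×3), PE[1][1]:
  after 0 — PE[1][1] acc=0, pass-E 0, pass-S 0
  after 1 — PE[1][1] acc=0, pass-E 0, pass-S 0
  after 2 — PE[1][1] acc=19, pass-E 19, pass-S 9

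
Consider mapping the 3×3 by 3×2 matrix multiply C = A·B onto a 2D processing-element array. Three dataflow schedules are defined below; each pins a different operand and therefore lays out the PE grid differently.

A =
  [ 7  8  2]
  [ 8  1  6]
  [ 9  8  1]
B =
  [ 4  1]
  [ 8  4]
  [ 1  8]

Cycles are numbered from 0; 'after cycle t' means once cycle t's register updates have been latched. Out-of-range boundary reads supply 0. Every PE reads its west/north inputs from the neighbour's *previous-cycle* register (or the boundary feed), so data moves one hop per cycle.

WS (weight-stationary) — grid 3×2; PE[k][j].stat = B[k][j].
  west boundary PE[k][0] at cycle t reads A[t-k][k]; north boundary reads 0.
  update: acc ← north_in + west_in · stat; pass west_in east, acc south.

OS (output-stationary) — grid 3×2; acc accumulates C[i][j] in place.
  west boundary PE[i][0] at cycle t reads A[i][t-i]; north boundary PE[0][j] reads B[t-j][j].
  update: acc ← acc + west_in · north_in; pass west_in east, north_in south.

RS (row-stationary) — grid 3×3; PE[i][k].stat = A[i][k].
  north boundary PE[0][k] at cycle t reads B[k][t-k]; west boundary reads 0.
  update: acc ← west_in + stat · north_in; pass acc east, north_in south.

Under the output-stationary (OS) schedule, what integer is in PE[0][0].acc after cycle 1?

OS on a 3×2 grid — tracing PE[0][0] and its feeders:
  t=0 PE[0][0]: acc=28 h=7 v=4
  t=1 PE[0][0]: acc=92 h=8 v=8

PE[0][0].acc = 92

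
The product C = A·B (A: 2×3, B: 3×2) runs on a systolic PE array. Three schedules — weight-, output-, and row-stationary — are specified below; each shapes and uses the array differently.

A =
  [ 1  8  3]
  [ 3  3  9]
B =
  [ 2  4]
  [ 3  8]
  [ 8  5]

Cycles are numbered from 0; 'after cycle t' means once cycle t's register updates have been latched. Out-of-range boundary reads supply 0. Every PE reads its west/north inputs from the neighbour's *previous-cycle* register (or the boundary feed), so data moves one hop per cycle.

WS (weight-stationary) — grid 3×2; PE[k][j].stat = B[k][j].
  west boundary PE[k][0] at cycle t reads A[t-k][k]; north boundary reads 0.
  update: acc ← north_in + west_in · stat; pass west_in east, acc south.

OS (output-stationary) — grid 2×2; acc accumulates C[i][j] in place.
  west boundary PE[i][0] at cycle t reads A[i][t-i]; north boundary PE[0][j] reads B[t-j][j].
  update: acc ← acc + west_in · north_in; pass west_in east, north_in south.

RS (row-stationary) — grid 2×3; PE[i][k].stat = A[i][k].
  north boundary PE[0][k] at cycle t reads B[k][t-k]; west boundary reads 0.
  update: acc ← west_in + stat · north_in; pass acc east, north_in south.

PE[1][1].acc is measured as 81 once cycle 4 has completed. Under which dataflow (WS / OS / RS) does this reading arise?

— WS: 3×2; PE[1][1] trace:
  after 0 — PE[1][1] acc=0, pass-E 0, pass-S 0
  after 1 — PE[1][1] acc=0, pass-E 0, pass-S 0
  after 2 — PE[1][1] acc=68, pass-E 8, pass-S 68
  after 3 — PE[1][1] acc=36, pass-E 3, pass-S 36
  after 4 — PE[1][1] acc=0, pass-E 0, pass-S 0
— OS: 2×2; PE[1][1] trace:
  after 0 — PE[1][1] acc=0, pass-E 0, pass-S 0
  after 1 — PE[1][1] acc=0, pass-E 0, pass-S 0
  after 2 — PE[1][1] acc=12, pass-E 3, pass-S 4
  after 3 — PE[1][1] acc=36, pass-E 3, pass-S 8
  after 4 — PE[1][1] acc=81, pass-E 9, pass-S 5
— RS: 2×3; PE[1][1] trace:
  after 0 — PE[1][1] acc=0, pass-E 0, pass-S 0
  after 1 — PE[1][1] acc=0, pass-E 0, pass-S 0
  after 2 — PE[1][1] acc=15, pass-E 15, pass-S 3
  after 3 — PE[1][1] acc=36, pass-E 36, pass-S 8
  after 4 — PE[1][1] acc=0, pass-E 0, pass-S 0

dataflow = OS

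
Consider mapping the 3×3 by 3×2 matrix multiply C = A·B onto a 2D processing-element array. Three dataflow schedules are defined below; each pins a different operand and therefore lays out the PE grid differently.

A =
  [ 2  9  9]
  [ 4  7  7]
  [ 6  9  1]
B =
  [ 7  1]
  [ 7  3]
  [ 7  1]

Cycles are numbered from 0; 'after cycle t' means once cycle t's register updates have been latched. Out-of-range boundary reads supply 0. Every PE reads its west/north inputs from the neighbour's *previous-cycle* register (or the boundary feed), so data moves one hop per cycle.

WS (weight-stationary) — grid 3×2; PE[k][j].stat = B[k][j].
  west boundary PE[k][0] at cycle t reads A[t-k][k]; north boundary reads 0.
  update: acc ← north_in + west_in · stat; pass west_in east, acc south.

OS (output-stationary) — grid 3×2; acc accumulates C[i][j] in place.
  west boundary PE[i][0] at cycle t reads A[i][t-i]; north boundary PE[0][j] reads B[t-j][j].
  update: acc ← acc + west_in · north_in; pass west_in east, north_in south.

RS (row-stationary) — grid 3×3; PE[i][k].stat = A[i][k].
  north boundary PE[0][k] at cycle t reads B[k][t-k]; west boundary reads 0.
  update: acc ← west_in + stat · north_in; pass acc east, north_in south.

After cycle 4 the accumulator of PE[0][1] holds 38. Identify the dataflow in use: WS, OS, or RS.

WS [3×2] PE[0][1] across cycles:
  [0] (0,1) acc=0 (h:0 v:0)
  [1] (0,1) acc=2 (h:2 v:2)
  [2] (0,1) acc=4 (h:4 v:4)
  [3] (0,1) acc=6 (h:6 v:6)
  [4] (0,1) acc=0 (h:0 v:0)
OS [3×2] PE[0][1] across cycles:
  [0] (0,1) acc=0 (h:0 v:0)
  [1] (0,1) acc=2 (h:2 v:1)
  [2] (0,1) acc=29 (h:9 v:3)
  [3] (0,1) acc=38 (h:9 v:1)
  [4] (0,1) acc=38 (h:0 v:0)
RS [3×3] PE[0][1] across cycles:
  [0] (0,1) acc=0 (h:0 v:0)
  [1] (0,1) acc=77 (h:77 v:7)
  [2] (0,1) acc=29 (h:29 v:3)
  [3] (0,1) acc=0 (h:0 v:0)
  [4] (0,1) acc=0 (h:0 v:0)

dataflow = OS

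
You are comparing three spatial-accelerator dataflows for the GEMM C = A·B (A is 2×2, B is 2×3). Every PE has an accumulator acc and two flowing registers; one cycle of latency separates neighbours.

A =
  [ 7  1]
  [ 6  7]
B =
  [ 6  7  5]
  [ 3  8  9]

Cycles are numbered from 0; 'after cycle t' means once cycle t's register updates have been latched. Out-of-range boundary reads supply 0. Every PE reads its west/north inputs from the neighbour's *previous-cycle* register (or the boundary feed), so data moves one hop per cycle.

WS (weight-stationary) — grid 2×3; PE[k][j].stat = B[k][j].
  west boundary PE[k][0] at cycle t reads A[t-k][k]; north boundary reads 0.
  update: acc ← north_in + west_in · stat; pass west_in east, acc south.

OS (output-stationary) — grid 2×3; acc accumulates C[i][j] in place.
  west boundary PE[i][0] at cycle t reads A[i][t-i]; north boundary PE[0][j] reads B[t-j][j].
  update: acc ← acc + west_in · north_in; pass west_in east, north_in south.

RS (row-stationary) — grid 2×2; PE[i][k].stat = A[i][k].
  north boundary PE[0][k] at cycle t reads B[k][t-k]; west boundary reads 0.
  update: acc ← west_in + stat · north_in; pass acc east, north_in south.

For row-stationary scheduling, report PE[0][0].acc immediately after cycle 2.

PE[0][0].acc = 35

Tracing RS — 2×2 array, target PE[0][0]:
  step 0 · PE0,0: acc=42; fwd→42 fwd↓6
  step 1 · PE0,0: acc=49; fwd→49 fwd↓7
  step 2 · PE0,0: acc=35; fwd→35 fwd↓5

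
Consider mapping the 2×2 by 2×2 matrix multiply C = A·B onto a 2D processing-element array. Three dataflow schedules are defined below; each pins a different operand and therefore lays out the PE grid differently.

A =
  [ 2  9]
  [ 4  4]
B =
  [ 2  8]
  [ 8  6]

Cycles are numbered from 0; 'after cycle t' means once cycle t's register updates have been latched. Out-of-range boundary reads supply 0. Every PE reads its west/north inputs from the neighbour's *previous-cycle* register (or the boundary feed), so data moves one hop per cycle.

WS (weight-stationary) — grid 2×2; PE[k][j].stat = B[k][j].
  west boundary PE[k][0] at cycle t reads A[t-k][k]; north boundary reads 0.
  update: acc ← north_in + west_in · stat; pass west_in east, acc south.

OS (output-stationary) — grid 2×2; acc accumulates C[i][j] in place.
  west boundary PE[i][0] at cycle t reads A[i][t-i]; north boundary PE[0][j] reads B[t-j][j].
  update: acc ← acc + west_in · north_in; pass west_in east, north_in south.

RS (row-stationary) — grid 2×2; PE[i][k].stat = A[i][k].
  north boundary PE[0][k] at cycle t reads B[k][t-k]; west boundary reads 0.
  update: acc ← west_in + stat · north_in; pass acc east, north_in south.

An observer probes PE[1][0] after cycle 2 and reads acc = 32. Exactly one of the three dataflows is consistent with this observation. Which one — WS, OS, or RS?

dataflow = RS

Under WS (2×2), PE[1][0]:
  c0 r1c0: 0 / 0 / 0
  c1 r1c0: 76 / 9 / 76
  c2 r1c0: 40 / 4 / 40
Under OS (2×2), PE[1][0]:
  c0 r1c0: 0 / 0 / 0
  c1 r1c0: 8 / 4 / 2
  c2 r1c0: 40 / 4 / 8
Under RS (2×2), PE[1][0]:
  c0 r1c0: 0 / 0 / 0
  c1 r1c0: 8 / 8 / 2
  c2 r1c0: 32 / 32 / 8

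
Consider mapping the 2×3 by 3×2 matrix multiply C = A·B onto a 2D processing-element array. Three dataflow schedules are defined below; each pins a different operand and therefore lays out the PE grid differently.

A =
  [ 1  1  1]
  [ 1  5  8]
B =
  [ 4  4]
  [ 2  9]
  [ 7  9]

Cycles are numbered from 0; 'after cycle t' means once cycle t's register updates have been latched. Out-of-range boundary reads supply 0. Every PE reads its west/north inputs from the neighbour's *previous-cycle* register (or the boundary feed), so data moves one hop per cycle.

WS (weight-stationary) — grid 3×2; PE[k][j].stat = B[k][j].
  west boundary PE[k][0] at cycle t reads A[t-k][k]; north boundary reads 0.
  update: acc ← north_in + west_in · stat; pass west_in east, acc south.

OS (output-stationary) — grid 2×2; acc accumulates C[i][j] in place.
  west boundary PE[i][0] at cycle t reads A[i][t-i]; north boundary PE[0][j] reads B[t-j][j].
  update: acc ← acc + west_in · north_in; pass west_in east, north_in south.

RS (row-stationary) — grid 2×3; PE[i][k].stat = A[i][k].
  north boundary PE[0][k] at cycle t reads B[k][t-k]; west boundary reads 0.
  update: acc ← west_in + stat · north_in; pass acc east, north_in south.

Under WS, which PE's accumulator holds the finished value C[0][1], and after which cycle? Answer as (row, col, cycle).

(row, col, cycle) = (2, 1, 3)

WS — PE[2][1] is where C[0][1] collects:
  0: (2,1).acc=0  regs=<0,0>
  1: (2,1).acc=0  regs=<0,0>
  2: (2,1).acc=0  regs=<0,0>
  3: (2,1).acc=22  regs=<1,22>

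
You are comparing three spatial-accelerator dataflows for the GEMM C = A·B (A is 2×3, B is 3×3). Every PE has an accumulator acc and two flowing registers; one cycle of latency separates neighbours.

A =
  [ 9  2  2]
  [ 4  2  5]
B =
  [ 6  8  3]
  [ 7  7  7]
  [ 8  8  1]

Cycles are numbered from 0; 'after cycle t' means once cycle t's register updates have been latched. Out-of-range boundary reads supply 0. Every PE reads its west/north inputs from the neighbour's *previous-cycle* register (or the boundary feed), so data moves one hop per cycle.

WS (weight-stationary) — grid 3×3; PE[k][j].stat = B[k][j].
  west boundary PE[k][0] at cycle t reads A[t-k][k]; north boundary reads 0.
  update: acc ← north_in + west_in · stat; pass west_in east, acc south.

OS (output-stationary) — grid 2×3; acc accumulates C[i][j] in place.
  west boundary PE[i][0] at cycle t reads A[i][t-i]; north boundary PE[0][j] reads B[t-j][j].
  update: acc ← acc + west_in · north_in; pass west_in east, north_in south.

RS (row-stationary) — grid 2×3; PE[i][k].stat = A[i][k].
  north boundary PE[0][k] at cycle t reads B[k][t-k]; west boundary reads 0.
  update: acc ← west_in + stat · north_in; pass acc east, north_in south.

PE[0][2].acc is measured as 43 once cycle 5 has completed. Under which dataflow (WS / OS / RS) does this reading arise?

dataflow = OS

WS [3×3] PE[0][2] across cycles:
  c0 r0c2: 0 / 0 / 0
  c1 r0c2: 0 / 0 / 0
  c2 r0c2: 27 / 9 / 27
  c3 r0c2: 12 / 4 / 12
  c4 r0c2: 0 / 0 / 0
  c5 r0c2: 0 / 0 / 0
OS [2×3] PE[0][2] across cycles:
  c0 r0c2: 0 / 0 / 0
  c1 r0c2: 0 / 0 / 0
  c2 r0c2: 27 / 9 / 3
  c3 r0c2: 41 / 2 / 7
  c4 r0c2: 43 / 2 / 1
  c5 r0c2: 43 / 0 / 0
RS [2×3] PE[0][2] across cycles:
  c0 r0c2: 0 / 0 / 0
  c1 r0c2: 0 / 0 / 0
  c2 r0c2: 84 / 84 / 8
  c3 r0c2: 102 / 102 / 8
  c4 r0c2: 43 / 43 / 1
  c5 r0c2: 0 / 0 / 0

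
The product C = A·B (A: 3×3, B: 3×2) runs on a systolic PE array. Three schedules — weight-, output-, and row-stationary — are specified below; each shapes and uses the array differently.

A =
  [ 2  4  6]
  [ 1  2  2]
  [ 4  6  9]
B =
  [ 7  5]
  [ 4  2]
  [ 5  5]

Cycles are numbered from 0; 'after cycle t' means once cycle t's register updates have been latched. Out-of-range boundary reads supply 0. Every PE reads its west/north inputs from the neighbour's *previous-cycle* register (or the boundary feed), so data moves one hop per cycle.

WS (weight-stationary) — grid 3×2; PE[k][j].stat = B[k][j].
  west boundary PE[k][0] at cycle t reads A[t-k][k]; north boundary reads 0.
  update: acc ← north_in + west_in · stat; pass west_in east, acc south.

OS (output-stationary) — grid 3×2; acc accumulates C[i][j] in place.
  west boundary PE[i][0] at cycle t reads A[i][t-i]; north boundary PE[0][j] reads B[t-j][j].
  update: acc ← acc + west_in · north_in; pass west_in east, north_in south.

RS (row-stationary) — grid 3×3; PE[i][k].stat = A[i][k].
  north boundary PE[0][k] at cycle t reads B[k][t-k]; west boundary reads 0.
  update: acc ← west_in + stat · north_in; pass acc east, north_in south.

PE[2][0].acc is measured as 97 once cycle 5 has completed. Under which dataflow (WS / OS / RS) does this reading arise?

— WS: 3×2; PE[2][0] trace:
  c0 r2c0: 0 / 0 / 0
  c1 r2c0: 0 / 0 / 0
  c2 r2c0: 60 / 6 / 60
  c3 r2c0: 25 / 2 / 25
  c4 r2c0: 97 / 9 / 97
  c5 r2c0: 0 / 0 / 0
— OS: 3×2; PE[2][0] trace:
  c0 r2c0: 0 / 0 / 0
  c1 r2c0: 0 / 0 / 0
  c2 r2c0: 28 / 4 / 7
  c3 r2c0: 52 / 6 / 4
  c4 r2c0: 97 / 9 / 5
  c5 r2c0: 97 / 0 / 0
— RS: 3×3; PE[2][0] trace:
  c0 r2c0: 0 / 0 / 0
  c1 r2c0: 0 / 0 / 0
  c2 r2c0: 28 / 28 / 7
  c3 r2c0: 20 / 20 / 5
  c4 r2c0: 0 / 0 / 0
  c5 r2c0: 0 / 0 / 0

dataflow = OS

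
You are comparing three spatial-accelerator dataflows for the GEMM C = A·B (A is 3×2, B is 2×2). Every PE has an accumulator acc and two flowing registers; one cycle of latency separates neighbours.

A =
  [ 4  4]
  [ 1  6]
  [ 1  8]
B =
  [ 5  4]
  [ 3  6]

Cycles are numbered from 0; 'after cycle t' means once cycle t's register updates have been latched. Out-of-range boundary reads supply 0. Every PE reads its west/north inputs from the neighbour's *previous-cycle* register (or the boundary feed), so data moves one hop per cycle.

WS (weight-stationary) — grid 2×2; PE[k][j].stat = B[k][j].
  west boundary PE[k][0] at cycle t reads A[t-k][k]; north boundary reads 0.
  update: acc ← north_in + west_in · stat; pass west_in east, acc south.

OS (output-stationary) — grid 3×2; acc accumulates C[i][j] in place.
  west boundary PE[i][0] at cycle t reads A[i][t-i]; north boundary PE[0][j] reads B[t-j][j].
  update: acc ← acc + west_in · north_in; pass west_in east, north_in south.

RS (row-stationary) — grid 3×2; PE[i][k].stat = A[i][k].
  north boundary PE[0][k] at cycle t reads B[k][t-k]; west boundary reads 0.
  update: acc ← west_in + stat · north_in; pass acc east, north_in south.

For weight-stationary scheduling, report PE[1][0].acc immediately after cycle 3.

WS on a 2×2 grid — tracing PE[1][0] and its feeders:
  c0 r0c0: 20 / 4 / 20
  c0 r1c0: 0 / 0 / 0
  c1 r0c0: 5 / 1 / 5
  c1 r1c0: 32 / 4 / 32
  c2 r0c0: 5 / 1 / 5
  c2 r1c0: 23 / 6 / 23
  c3 r0c0: 0 / 0 / 0
  c3 r1c0: 29 / 8 / 29

PE[1][0].acc = 29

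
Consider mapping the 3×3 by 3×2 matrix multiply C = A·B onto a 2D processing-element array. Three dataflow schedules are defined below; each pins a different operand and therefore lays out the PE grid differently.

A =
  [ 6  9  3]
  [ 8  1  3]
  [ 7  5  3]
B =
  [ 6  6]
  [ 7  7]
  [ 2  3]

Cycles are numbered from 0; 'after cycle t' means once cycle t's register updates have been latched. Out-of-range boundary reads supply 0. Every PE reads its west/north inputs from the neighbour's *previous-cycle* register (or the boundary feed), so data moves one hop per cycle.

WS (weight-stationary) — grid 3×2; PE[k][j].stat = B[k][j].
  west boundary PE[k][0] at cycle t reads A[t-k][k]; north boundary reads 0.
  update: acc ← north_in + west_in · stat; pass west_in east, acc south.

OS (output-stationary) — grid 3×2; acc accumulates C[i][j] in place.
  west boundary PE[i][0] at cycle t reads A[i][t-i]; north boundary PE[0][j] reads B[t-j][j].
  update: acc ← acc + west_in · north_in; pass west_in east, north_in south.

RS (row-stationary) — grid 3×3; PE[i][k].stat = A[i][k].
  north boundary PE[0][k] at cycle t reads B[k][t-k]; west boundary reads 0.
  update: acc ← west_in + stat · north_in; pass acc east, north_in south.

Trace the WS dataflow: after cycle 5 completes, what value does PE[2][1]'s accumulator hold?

PE[2][1].acc = 86

WS on a 3×2 grid — tracing PE[2][1] and its feeders:
  step 0 · PE1,1: acc=0; fwd→0 fwd↓0
  step 0 · PE2,0: acc=0; fwd→0 fwd↓0
  step 0 · PE2,1: acc=0; fwd→0 fwd↓0
  step 1 · PE1,1: acc=0; fwd→0 fwd↓0
  step 1 · PE2,0: acc=0; fwd→0 fwd↓0
  step 1 · PE2,1: acc=0; fwd→0 fwd↓0
  step 2 · PE1,1: acc=99; fwd→9 fwd↓99
  step 2 · PE2,0: acc=105; fwd→3 fwd↓105
  step 2 · PE2,1: acc=0; fwd→0 fwd↓0
  step 3 · PE1,1: acc=55; fwd→1 fwd↓55
  step 3 · PE2,0: acc=61; fwd→3 fwd↓61
  step 3 · PE2,1: acc=108; fwd→3 fwd↓108
  step 4 · PE1,1: acc=77; fwd→5 fwd↓77
  step 4 · PE2,0: acc=83; fwd→3 fwd↓83
  step 4 · PE2,1: acc=64; fwd→3 fwd↓64
  step 5 · PE1,1: acc=0; fwd→0 fwd↓0
  step 5 · PE2,0: acc=0; fwd→0 fwd↓0
  step 5 · PE2,1: acc=86; fwd→3 fwd↓86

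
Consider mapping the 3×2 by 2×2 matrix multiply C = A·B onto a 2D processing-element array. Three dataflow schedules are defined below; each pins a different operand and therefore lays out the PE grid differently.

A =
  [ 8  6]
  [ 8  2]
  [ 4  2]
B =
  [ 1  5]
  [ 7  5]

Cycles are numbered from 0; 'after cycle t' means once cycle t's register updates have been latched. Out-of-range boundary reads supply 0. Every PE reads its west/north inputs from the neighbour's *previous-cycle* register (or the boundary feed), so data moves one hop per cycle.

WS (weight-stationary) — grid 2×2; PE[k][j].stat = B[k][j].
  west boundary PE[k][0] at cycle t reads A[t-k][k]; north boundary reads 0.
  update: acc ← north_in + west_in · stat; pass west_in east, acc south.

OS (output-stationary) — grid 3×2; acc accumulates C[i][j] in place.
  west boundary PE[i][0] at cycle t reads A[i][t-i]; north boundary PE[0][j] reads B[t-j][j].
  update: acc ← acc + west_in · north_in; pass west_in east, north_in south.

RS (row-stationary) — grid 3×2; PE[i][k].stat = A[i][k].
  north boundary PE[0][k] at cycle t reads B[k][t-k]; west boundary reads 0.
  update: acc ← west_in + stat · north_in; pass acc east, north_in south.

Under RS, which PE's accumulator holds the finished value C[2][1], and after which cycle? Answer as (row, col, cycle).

(row, col, cycle) = (2, 1, 4)

Under RS, C[2][1] lands at PE[2][1]:
  after 0 — PE[2][1] acc=0, pass-E 0, pass-S 0
  after 1 — PE[2][1] acc=0, pass-E 0, pass-S 0
  after 2 — PE[2][1] acc=0, pass-E 0, pass-S 0
  after 3 — PE[2][1] acc=18, pass-E 18, pass-S 7
  after 4 — PE[2][1] acc=30, pass-E 30, pass-S 5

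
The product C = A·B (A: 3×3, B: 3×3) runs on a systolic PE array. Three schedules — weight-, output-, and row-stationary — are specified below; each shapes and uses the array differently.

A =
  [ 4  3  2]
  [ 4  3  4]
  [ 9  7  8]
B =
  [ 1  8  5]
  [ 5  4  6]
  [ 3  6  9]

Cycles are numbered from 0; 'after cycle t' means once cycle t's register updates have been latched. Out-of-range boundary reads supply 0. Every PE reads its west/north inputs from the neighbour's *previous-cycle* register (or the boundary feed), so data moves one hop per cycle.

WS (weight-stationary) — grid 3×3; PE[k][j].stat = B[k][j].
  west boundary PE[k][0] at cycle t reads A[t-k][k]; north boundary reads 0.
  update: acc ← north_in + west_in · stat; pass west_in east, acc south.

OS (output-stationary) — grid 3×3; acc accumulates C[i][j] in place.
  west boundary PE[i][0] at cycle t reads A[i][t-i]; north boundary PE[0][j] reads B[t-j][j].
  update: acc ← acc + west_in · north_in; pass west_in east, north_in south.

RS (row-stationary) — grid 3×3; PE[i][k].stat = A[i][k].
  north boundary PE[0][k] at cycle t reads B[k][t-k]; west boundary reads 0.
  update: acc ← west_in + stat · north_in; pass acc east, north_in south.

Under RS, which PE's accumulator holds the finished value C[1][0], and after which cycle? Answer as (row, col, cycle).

(row, col, cycle) = (1, 2, 3)

RS — PE[1][2] is where C[1][0] collects:
  [0] (1,2) acc=0 (h:0 v:0)
  [1] (1,2) acc=0 (h:0 v:0)
  [2] (1,2) acc=0 (h:0 v:0)
  [3] (1,2) acc=31 (h:31 v:3)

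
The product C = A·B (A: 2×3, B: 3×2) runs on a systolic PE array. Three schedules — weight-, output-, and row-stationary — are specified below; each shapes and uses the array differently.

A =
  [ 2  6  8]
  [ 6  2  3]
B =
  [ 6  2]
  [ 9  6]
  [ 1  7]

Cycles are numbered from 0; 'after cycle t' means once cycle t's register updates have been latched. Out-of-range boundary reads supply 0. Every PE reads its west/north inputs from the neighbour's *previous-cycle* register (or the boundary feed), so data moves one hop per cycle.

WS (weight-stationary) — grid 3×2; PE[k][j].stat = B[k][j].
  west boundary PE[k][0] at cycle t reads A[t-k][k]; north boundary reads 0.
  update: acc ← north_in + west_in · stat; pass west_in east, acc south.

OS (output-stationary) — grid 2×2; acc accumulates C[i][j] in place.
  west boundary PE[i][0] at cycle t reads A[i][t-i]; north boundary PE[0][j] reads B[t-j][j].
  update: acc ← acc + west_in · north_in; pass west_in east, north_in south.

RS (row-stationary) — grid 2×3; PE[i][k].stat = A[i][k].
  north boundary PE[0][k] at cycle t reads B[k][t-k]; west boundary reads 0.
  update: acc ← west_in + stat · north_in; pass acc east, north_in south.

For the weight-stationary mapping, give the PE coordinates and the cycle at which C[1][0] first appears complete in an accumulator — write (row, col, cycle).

WS: C[1][0] accumulates in PE[2][0]:
  [0] (2,0) acc=0 (h:0 v:0)
  [1] (2,0) acc=0 (h:0 v:0)
  [2] (2,0) acc=74 (h:8 v:74)
  [3] (2,0) acc=57 (h:3 v:57)

(row, col, cycle) = (2, 0, 3)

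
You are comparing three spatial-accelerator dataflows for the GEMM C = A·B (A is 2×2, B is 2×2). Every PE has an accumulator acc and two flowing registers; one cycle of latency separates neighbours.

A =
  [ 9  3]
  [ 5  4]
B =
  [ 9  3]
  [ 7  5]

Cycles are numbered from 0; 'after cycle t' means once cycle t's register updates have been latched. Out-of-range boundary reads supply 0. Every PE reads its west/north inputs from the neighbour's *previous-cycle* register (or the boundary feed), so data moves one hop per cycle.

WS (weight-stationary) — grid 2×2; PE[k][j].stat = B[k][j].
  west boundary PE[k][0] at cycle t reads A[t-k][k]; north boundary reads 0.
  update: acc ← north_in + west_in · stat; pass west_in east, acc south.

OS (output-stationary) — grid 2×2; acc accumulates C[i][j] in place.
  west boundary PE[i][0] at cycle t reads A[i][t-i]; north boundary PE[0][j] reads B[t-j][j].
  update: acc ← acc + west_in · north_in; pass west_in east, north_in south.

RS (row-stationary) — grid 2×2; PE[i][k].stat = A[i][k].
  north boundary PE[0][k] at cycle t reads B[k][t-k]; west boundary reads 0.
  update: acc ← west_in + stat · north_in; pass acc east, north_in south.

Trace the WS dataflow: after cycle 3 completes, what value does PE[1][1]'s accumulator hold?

PE[1][1].acc = 35

WS (2×2). Following PE[1][1] plus its west/north inputs:
  c0 r0c1: 0 / 0 / 0
  c0 r1c0: 0 / 0 / 0
  c0 r1c1: 0 / 0 / 0
  c1 r0c1: 27 / 9 / 27
  c1 r1c0: 102 / 3 / 102
  c1 r1c1: 0 / 0 / 0
  c2 r0c1: 15 / 5 / 15
  c2 r1c0: 73 / 4 / 73
  c2 r1c1: 42 / 3 / 42
  c3 r0c1: 0 / 0 / 0
  c3 r1c0: 0 / 0 / 0
  c3 r1c1: 35 / 4 / 35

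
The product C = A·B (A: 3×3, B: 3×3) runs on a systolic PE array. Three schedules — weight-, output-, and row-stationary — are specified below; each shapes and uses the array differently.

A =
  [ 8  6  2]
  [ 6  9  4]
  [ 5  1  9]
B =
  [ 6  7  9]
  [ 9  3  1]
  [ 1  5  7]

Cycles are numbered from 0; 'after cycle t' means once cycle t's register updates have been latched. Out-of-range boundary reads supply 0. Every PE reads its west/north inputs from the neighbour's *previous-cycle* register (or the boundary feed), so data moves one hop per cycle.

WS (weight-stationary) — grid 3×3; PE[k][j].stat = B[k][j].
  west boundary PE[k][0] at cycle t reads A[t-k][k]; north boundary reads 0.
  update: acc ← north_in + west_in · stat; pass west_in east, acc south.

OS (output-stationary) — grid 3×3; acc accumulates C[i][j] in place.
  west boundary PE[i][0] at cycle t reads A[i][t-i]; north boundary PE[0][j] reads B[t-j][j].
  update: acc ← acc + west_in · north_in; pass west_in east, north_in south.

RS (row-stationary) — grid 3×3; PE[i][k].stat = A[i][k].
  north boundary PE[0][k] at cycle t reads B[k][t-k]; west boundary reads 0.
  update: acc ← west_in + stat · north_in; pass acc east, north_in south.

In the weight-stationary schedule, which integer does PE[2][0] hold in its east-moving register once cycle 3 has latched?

WS (3×3). Following PE[2][0] plus its west/north inputs:
  c0 r1c0: 0 / 0 / 0
  c0 r2c0: 0 / 0 / 0
  c1 r1c0: 102 / 6 / 102
  c1 r2c0: 0 / 0 / 0
  c2 r1c0: 117 / 9 / 117
  c2 r2c0: 104 / 2 / 104
  c3 r1c0: 39 / 1 / 39
  c3 r2c0: 121 / 4 / 121

register = 4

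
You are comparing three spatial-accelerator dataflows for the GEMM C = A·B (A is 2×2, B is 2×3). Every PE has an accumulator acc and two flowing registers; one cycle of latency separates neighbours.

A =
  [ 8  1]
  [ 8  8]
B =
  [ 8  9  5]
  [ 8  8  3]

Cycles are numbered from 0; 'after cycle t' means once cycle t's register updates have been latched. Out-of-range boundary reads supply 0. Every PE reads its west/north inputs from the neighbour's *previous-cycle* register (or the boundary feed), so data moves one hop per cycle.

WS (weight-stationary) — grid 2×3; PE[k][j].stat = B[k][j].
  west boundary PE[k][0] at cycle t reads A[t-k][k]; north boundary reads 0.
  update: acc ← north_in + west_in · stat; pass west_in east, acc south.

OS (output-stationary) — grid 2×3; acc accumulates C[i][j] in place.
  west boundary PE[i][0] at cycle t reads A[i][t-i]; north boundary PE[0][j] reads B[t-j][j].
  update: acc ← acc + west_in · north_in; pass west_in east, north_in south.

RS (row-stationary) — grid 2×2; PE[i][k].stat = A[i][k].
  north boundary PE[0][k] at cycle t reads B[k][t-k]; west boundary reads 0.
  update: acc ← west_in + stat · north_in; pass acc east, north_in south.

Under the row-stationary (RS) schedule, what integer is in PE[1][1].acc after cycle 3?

PE[1][1].acc = 136

RS on a 2×2 grid — tracing PE[1][1] and its feeders:
  after 0 — PE[0][1] acc=0, pass-E 0, pass-S 0
  after 0 — PE[1][0] acc=0, pass-E 0, pass-S 0
  after 0 — PE[1][1] acc=0, pass-E 0, pass-S 0
  after 1 — PE[0][1] acc=72, pass-E 72, pass-S 8
  after 1 — PE[1][0] acc=64, pass-E 64, pass-S 8
  after 1 — PE[1][1] acc=0, pass-E 0, pass-S 0
  after 2 — PE[0][1] acc=80, pass-E 80, pass-S 8
  after 2 — PE[1][0] acc=72, pass-E 72, pass-S 9
  after 2 — PE[1][1] acc=128, pass-E 128, pass-S 8
  after 3 — PE[0][1] acc=43, pass-E 43, pass-S 3
  after 3 — PE[1][0] acc=40, pass-E 40, pass-S 5
  after 3 — PE[1][1] acc=136, pass-E 136, pass-S 8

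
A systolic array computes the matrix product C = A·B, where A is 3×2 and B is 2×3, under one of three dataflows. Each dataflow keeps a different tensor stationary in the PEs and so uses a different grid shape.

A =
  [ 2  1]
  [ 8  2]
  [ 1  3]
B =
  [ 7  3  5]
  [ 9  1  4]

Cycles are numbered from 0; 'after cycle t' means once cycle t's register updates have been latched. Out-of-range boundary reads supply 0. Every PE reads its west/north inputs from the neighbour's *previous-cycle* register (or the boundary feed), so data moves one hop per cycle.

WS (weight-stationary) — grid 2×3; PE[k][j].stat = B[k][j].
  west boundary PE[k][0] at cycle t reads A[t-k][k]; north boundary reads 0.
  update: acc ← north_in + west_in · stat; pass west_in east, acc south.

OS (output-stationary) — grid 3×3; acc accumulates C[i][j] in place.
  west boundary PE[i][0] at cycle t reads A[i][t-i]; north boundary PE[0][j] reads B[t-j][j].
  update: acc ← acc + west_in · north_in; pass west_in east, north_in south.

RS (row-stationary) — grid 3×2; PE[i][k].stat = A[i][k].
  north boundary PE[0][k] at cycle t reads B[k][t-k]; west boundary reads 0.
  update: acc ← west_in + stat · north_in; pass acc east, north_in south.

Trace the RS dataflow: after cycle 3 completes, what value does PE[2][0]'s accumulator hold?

PE[2][0].acc = 3

Tracing RS — 3×2 array, target PE[2][0]:
  0: (1,0).acc=0  regs=<0,0>
  0: (2,0).acc=0  regs=<0,0>
  1: (1,0).acc=56  regs=<56,7>
  1: (2,0).acc=0  regs=<0,0>
  2: (1,0).acc=24  regs=<24,3>
  2: (2,0).acc=7  regs=<7,7>
  3: (1,0).acc=40  regs=<40,5>
  3: (2,0).acc=3  regs=<3,3>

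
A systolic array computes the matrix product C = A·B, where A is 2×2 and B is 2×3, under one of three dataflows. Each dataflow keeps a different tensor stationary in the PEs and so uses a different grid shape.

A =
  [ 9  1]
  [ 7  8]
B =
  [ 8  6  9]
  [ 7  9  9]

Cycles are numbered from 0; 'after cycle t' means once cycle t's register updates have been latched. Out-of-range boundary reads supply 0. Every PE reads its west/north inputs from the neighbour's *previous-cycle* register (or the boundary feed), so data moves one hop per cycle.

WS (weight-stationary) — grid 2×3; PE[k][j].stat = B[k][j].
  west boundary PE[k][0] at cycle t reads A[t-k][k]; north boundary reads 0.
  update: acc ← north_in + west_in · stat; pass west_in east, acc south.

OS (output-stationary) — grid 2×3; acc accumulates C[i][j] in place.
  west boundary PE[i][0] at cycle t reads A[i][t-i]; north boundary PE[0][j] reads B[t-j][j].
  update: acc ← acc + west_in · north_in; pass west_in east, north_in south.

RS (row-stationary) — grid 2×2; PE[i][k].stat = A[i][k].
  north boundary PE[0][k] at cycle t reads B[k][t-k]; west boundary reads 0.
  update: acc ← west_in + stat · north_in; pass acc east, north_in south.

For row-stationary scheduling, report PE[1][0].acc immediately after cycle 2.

RS 2×2: PE[1][0] cycle-by-cycle (with neighbour feeds):
  cycle 0: PE[0][0] → acc 72, east 72, south 8
  cycle 0: PE[1][0] → acc 0, east 0, south 0
  cycle 1: PE[0][0] → acc 54, east 54, south 6
  cycle 1: PE[1][0] → acc 56, east 56, south 8
  cycle 2: PE[0][0] → acc 81, east 81, south 9
  cycle 2: PE[1][0] → acc 42, east 42, south 6

PE[1][0].acc = 42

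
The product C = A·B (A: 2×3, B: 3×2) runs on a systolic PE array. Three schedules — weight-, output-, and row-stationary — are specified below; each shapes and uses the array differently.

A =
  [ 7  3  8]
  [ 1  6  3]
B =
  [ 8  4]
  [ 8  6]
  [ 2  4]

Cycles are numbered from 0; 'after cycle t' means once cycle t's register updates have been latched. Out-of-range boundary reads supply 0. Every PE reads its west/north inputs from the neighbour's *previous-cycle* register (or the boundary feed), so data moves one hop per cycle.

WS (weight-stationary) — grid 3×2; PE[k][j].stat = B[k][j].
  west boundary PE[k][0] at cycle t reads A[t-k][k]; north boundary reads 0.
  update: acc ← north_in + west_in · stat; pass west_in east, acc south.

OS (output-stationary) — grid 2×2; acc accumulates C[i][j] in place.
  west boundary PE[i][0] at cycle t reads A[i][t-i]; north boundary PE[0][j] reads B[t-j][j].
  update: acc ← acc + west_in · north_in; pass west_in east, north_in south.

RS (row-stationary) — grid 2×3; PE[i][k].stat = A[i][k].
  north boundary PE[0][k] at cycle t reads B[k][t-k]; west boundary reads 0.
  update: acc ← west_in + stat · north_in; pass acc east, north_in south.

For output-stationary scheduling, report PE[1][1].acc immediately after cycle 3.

OS (2×2). Following PE[1][1] plus its west/north inputs:
  [0] (0,1) acc=0 (h:0 v:0)
  [0] (1,0) acc=0 (h:0 v:0)
  [0] (1,1) acc=0 (h:0 v:0)
  [1] (0,1) acc=28 (h:7 v:4)
  [1] (1,0) acc=8 (h:1 v:8)
  [1] (1,1) acc=0 (h:0 v:0)
  [2] (0,1) acc=46 (h:3 v:6)
  [2] (1,0) acc=56 (h:6 v:8)
  [2] (1,1) acc=4 (h:1 v:4)
  [3] (0,1) acc=78 (h:8 v:4)
  [3] (1,0) acc=62 (h:3 v:2)
  [3] (1,1) acc=40 (h:6 v:6)

PE[1][1].acc = 40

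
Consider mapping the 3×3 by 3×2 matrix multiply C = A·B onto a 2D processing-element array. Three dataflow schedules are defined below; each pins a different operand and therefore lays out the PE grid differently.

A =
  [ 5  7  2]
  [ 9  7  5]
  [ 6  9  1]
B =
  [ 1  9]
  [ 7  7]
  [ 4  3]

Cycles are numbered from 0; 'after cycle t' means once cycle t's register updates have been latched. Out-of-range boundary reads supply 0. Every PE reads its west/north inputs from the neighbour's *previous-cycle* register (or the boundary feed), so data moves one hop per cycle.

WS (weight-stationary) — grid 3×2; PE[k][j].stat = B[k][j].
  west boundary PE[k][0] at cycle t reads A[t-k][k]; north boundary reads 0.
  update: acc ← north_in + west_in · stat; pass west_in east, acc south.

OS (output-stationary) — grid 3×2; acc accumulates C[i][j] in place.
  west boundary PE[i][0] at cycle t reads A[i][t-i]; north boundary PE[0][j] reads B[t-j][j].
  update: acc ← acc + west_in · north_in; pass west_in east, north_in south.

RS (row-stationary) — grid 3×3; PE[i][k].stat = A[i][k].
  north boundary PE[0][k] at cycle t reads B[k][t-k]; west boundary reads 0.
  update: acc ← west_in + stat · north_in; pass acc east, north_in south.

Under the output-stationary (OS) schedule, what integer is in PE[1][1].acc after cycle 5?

PE[1][1].acc = 145

OS (3×2). Following PE[1][1] plus its west/north inputs:
  t=0 PE[0][1]: acc=0 h=0 v=0
  t=0 PE[1][0]: acc=0 h=0 v=0
  t=0 PE[1][1]: acc=0 h=0 v=0
  t=1 PE[0][1]: acc=45 h=5 v=9
  t=1 PE[1][0]: acc=9 h=9 v=1
  t=1 PE[1][1]: acc=0 h=0 v=0
  t=2 PE[0][1]: acc=94 h=7 v=7
  t=2 PE[1][0]: acc=58 h=7 v=7
  t=2 PE[1][1]: acc=81 h=9 v=9
  t=3 PE[0][1]: acc=100 h=2 v=3
  t=3 PE[1][0]: acc=78 h=5 v=4
  t=3 PE[1][1]: acc=130 h=7 v=7
  t=4 PE[0][1]: acc=100 h=0 v=0
  t=4 PE[1][0]: acc=78 h=0 v=0
  t=4 PE[1][1]: acc=145 h=5 v=3
  t=5 PE[0][1]: acc=100 h=0 v=0
  t=5 PE[1][0]: acc=78 h=0 v=0
  t=5 PE[1][1]: acc=145 h=0 v=0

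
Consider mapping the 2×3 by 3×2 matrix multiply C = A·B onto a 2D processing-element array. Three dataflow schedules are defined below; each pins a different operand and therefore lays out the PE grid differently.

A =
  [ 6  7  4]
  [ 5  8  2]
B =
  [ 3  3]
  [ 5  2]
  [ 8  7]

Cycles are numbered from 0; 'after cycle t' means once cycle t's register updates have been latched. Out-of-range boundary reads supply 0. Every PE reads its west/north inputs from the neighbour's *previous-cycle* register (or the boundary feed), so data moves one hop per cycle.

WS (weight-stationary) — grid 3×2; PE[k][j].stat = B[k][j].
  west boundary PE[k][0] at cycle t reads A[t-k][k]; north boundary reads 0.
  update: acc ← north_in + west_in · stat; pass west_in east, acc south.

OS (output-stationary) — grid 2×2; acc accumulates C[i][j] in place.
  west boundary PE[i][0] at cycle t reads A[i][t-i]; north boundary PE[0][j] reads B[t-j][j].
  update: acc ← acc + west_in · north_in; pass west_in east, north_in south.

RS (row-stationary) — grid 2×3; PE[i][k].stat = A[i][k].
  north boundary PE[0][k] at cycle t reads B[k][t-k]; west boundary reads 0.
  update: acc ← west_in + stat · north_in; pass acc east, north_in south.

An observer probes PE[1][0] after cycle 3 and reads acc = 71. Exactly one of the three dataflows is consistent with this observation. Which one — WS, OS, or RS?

dataflow = OS

— WS: 3×2; PE[1][0] trace:
  step 0 · PE1,0: acc=0; fwd→0 fwd↓0
  step 1 · PE1,0: acc=53; fwd→7 fwd↓53
  step 2 · PE1,0: acc=55; fwd→8 fwd↓55
  step 3 · PE1,0: acc=0; fwd→0 fwd↓0
— OS: 2×2; PE[1][0] trace:
  step 0 · PE1,0: acc=0; fwd→0 fwd↓0
  step 1 · PE1,0: acc=15; fwd→5 fwd↓3
  step 2 · PE1,0: acc=55; fwd→8 fwd↓5
  step 3 · PE1,0: acc=71; fwd→2 fwd↓8
— RS: 2×3; PE[1][0] trace:
  step 0 · PE1,0: acc=0; fwd→0 fwd↓0
  step 1 · PE1,0: acc=15; fwd→15 fwd↓3
  step 2 · PE1,0: acc=15; fwd→15 fwd↓3
  step 3 · PE1,0: acc=0; fwd→0 fwd↓0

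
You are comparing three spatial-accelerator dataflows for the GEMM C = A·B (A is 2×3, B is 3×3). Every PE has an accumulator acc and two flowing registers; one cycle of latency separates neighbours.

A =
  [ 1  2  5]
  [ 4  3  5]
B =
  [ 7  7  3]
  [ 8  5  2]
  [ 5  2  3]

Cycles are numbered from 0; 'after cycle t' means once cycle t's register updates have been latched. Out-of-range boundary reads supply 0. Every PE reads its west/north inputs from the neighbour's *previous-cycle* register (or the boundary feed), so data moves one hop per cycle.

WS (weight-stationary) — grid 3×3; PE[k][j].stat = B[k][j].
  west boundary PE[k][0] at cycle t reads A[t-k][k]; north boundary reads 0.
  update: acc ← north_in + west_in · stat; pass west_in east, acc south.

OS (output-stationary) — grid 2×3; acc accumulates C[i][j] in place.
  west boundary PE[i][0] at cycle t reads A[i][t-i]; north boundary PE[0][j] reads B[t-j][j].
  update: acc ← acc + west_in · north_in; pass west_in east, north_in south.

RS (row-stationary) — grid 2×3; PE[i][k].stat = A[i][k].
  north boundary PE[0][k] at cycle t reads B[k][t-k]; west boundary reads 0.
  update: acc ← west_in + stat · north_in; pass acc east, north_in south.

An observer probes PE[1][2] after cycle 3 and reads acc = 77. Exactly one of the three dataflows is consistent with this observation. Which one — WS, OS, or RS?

— WS: 3×3; PE[1][2] trace:
  t=0 PE[1][2]: acc=0 h=0 v=0
  t=1 PE[1][2]: acc=0 h=0 v=0
  t=2 PE[1][2]: acc=0 h=0 v=0
  t=3 PE[1][2]: acc=7 h=2 v=7
— OS: 2×3; PE[1][2] trace:
  t=0 PE[1][2]: acc=0 h=0 v=0
  t=1 PE[1][2]: acc=0 h=0 v=0
  t=2 PE[1][2]: acc=0 h=0 v=0
  t=3 PE[1][2]: acc=12 h=4 v=3
— RS: 2×3; PE[1][2] trace:
  t=0 PE[1][2]: acc=0 h=0 v=0
  t=1 PE[1][2]: acc=0 h=0 v=0
  t=2 PE[1][2]: acc=0 h=0 v=0
  t=3 PE[1][2]: acc=77 h=77 v=5

dataflow = RS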